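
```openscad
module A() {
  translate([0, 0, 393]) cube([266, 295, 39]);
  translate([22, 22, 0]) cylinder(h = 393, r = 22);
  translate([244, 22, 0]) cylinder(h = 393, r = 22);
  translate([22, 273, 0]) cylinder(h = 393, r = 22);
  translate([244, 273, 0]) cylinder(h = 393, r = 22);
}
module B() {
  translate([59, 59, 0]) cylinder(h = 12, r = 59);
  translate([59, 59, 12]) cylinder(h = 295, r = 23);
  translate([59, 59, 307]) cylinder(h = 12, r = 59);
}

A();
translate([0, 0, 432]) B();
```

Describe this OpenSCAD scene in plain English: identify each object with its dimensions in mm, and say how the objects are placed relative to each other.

A is a four-legged stool. The seat is 266×295 mm, 39 mm thick, top at z = 432 mm. It stands on four round legs, each 44 mm in diameter, from z = 0 to the seat underside, each leg's axis is inset half a diameter from the nearest pair of seat edges (so the leg's bounding box is flush with the corner).

B is a spool: two coaxial disc flanges of radius 59 mm and thickness 12 mm, joined by a core cylinder of radius 23 mm and height 295 mm. The lower flange rests on z = 0 and the three cylinders share a vertical axis.

The spool is on top of the stool.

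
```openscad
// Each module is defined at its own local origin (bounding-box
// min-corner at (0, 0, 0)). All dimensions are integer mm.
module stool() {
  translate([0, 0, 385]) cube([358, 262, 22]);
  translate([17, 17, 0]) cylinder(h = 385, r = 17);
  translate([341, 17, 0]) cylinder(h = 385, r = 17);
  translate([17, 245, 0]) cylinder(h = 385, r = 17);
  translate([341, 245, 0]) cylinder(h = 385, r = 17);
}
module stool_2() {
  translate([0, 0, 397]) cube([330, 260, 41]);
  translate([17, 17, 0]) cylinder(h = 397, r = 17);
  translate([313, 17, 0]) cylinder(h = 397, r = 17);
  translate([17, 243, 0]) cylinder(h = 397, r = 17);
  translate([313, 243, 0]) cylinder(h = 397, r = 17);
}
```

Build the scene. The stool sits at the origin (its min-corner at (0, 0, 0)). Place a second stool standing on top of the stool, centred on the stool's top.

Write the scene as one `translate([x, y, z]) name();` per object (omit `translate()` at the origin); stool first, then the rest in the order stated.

stool();
translate([14, 1, 407]) stool_2();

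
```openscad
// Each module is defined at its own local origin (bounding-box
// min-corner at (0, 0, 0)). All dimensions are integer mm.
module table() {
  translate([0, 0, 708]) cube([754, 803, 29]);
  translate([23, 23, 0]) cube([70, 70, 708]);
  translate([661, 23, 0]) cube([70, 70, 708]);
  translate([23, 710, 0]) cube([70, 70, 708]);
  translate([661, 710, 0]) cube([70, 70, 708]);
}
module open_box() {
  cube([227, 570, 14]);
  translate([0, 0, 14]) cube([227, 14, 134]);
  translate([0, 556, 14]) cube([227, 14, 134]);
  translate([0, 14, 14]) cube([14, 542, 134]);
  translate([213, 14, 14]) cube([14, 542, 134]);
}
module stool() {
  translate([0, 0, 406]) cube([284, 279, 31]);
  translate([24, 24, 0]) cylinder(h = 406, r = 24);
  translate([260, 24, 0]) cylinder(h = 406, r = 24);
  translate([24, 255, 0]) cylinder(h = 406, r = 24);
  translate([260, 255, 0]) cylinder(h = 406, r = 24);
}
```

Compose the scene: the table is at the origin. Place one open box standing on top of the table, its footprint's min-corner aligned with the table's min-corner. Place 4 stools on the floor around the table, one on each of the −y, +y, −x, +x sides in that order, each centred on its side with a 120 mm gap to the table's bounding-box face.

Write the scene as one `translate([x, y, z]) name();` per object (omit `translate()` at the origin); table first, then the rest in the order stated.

table();
translate([0, 0, 737]) open_box();
translate([235, -399, 0]) stool();
translate([235, 923, 0]) stool();
translate([-404, 262, 0]) stool();
translate([874, 262, 0]) stool();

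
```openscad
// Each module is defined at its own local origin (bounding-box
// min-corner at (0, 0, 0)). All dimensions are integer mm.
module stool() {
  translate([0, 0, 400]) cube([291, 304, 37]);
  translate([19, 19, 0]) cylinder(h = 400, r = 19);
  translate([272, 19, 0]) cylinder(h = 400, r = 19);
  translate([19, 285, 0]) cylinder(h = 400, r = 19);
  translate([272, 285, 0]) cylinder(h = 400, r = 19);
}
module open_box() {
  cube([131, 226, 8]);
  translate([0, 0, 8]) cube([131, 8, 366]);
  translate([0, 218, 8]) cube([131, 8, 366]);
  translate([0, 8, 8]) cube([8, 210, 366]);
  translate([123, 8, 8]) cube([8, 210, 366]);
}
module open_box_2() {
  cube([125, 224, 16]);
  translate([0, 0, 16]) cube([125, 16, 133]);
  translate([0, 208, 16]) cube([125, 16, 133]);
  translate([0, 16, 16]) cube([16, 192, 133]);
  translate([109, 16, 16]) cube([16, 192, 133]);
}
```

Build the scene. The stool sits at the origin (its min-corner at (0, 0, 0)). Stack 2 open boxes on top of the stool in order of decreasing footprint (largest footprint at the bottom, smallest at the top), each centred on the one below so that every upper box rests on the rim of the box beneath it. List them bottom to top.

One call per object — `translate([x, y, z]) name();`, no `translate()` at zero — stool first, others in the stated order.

stool();
translate([80, 39, 437]) open_box();
translate([83, 40, 811]) open_box_2();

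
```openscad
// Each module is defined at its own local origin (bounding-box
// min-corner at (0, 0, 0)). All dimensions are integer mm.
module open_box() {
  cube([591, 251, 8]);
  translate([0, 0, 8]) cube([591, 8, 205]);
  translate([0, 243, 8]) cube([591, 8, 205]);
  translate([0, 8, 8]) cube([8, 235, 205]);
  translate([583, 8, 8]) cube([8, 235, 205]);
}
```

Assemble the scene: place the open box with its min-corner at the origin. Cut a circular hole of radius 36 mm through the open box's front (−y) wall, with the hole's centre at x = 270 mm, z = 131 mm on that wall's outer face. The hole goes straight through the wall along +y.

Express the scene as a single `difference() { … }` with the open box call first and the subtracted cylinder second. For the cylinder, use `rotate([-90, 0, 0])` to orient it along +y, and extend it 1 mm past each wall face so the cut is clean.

difference() {
  open_box();
  translate([270, -1, 131]) rotate([-90, 0, 0]) cylinder(h = 10, r = 36);
}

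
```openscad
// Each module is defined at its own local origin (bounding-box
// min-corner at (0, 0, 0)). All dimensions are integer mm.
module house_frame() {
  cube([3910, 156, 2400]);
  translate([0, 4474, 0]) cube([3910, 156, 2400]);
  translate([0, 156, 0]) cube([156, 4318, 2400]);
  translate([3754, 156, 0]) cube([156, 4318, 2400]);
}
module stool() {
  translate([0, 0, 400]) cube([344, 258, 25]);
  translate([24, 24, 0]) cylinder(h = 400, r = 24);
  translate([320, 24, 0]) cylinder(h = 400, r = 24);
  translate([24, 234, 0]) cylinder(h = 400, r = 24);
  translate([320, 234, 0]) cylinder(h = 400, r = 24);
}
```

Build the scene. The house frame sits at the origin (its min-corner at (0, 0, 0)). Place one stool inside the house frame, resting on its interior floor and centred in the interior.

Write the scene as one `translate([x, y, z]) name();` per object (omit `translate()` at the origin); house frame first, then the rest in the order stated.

house_frame();
translate([1783, 2186, 0]) stool();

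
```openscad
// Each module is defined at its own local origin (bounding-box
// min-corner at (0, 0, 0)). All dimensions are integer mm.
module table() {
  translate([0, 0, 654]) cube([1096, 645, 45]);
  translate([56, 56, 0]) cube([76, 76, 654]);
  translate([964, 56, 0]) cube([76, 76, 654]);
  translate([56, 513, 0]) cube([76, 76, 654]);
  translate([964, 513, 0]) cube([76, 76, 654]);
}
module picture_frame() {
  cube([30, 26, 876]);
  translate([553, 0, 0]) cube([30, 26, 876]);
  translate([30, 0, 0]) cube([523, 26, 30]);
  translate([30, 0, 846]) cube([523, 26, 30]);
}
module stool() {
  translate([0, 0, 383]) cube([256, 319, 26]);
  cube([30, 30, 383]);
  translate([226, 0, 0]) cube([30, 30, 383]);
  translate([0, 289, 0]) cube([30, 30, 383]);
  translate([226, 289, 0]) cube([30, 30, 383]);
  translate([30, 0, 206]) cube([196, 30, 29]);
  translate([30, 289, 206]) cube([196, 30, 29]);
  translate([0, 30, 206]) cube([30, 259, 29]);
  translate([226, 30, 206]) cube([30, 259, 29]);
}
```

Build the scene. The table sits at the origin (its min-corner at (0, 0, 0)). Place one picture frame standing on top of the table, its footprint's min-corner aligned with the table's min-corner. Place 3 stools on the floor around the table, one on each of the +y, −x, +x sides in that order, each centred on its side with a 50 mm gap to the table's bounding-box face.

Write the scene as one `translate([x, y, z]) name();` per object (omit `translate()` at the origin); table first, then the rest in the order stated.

table();
translate([0, 0, 699]) picture_frame();
translate([420, 695, 0]) stool();
translate([-306, 163, 0]) stool();
translate([1146, 163, 0]) stool();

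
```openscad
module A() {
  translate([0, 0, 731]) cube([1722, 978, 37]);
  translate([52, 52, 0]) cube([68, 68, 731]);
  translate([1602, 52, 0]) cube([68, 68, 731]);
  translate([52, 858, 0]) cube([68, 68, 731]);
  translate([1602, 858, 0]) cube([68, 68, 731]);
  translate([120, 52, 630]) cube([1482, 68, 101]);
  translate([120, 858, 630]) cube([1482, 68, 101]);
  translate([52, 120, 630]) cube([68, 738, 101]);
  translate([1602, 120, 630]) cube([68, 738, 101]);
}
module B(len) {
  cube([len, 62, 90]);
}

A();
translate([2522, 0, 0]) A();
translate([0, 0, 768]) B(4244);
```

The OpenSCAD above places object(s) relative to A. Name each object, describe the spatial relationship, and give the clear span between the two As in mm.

A is a table. B is a beam. A beam spans the tops of two tables. The clear span between the two tables is 800 mm.

Second table starts at x = 2522; first ends at x = 1722; clear span = 2522 − 1722 = 800 mm.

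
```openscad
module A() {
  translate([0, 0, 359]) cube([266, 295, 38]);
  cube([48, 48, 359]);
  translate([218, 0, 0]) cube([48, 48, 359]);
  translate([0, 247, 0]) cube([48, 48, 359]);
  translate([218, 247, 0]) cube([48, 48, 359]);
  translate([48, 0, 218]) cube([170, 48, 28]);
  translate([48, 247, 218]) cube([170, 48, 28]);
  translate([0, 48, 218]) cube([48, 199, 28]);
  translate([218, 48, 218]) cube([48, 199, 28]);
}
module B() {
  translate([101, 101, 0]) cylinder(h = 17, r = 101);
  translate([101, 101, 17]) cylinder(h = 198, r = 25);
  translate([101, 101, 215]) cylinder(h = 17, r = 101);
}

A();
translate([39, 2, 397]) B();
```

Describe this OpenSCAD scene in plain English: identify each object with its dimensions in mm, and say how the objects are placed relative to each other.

A is a simple wooden stool: a rectangular seat 266 mm (x) by 295 mm (y), 38 mm thick, top face at z = 397 mm, on four square legs, each 48×48 mm in cross-section. The legs rest on z = 0, each flush with a corner of the seat. Four stretchers, 48 mm wide and 28 mm tall, connect adjacent legs with their undersides at z = 218 mm, each running between the inner faces of the legs it joins and aligned with the legs' outer faces on the other axis.

B is a spool: two coaxial disc flanges of radius 101 mm and thickness 17 mm, joined by a core cylinder of radius 25 mm and height 198 mm. The lower flange rests on z = 0 and the three cylinders share a vertical axis.

The spool is on top of the stool.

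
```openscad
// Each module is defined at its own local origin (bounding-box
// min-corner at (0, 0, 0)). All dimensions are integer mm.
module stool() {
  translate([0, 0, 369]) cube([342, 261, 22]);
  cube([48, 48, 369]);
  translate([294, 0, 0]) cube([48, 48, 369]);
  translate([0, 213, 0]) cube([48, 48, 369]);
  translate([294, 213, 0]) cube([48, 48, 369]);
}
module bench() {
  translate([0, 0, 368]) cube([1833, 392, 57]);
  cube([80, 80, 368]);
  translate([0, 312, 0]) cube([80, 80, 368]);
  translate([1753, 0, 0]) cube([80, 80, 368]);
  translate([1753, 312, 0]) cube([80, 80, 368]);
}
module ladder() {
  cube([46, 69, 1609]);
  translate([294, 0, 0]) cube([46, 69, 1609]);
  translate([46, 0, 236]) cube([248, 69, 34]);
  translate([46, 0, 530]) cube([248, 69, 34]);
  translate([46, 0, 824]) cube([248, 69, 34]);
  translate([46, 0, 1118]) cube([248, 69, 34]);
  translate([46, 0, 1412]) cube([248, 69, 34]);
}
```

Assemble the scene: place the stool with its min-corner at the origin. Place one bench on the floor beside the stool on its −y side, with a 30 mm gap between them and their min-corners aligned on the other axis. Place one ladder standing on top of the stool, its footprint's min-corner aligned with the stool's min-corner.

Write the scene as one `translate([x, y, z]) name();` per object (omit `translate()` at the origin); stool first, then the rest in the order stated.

stool();
translate([0, -422, 0]) bench();
translate([0, 0, 391]) ladder();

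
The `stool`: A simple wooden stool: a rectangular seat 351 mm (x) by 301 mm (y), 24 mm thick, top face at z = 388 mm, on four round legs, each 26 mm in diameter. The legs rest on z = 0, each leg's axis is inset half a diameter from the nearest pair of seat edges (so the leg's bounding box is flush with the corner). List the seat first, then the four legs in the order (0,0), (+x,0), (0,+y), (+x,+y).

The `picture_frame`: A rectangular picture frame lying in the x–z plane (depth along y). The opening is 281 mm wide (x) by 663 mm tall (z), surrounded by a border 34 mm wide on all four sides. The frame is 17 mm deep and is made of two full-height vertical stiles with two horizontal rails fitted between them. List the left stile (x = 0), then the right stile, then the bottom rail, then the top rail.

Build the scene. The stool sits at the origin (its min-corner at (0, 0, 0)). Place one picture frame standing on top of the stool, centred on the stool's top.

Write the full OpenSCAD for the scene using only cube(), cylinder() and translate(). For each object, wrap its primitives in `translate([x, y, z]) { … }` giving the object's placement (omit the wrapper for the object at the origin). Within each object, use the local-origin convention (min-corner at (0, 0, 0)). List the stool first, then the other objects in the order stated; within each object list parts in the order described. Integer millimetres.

translate([0, 0, 364]) cube([351, 301, 24]);
translate([13, 13, 0]) cylinder(h = 364, r = 13);
translate([338, 13, 0]) cylinder(h = 364, r = 13);
translate([13, 288, 0]) cylinder(h = 364, r = 13);
translate([338, 288, 0]) cylinder(h = 364, r = 13);
translate([1, 142, 388]) {
  cube([34, 17, 731]);
  translate([315, 0, 0]) cube([34, 17, 731]);
  translate([34, 0, 0]) cube([281, 17, 34]);
  translate([34, 0, 697]) cube([281, 17, 34]);
}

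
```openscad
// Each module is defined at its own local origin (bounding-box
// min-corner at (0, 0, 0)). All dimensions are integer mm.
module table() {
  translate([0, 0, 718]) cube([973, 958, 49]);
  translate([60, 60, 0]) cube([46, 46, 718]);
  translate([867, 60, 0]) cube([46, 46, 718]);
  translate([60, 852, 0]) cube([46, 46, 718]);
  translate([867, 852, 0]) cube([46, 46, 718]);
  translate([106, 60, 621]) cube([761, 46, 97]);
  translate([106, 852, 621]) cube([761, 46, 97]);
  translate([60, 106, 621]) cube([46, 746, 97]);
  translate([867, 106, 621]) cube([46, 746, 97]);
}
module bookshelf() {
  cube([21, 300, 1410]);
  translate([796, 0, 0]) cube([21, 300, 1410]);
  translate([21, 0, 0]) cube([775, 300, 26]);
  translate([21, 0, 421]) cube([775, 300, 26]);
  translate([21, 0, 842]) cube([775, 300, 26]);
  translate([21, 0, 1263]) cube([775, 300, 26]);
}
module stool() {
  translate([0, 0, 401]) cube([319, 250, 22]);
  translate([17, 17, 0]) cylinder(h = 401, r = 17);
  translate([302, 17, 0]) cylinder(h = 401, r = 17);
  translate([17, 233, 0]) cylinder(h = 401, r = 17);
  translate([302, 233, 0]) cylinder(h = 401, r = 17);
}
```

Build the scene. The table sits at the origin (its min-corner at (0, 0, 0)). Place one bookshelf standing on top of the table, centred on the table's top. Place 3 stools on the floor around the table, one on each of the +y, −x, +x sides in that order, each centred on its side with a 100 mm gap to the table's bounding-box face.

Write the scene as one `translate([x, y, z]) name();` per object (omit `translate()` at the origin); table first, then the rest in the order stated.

table();
translate([78, 329, 767]) bookshelf();
translate([327, 1058, 0]) stool();
translate([-419, 354, 0]) stool();
translate([1073, 354, 0]) stool();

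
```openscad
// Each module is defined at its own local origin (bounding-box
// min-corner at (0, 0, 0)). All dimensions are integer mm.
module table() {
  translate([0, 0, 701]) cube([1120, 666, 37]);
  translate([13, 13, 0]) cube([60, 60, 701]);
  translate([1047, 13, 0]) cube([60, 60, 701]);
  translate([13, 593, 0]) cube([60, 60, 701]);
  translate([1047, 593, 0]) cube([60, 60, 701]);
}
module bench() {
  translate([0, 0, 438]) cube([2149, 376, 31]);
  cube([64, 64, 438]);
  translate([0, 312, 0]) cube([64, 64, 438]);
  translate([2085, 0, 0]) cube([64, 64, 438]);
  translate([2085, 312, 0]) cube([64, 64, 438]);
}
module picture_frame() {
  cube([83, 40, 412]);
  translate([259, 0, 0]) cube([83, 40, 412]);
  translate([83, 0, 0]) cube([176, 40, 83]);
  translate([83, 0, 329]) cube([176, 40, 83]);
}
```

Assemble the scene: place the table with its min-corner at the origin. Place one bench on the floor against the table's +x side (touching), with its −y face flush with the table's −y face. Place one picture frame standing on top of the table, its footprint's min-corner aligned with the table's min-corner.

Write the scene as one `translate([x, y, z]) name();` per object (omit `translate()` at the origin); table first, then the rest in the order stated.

table();
translate([1120, 0, 0]) bench();
translate([0, 0, 738]) picture_frame();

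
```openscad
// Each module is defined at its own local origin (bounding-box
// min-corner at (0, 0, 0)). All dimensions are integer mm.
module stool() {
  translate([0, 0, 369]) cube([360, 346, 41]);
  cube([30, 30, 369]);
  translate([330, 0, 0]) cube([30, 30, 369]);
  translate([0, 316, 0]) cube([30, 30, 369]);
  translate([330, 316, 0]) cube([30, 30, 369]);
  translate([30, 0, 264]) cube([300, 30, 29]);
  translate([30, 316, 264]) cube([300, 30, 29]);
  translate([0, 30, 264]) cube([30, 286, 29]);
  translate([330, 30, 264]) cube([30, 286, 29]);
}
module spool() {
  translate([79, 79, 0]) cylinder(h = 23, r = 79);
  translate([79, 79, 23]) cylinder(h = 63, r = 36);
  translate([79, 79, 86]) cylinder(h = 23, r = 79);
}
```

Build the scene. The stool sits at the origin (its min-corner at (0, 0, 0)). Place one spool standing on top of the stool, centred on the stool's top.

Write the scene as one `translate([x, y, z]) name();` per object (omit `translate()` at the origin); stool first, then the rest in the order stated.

stool();
translate([101, 94, 410]) spool();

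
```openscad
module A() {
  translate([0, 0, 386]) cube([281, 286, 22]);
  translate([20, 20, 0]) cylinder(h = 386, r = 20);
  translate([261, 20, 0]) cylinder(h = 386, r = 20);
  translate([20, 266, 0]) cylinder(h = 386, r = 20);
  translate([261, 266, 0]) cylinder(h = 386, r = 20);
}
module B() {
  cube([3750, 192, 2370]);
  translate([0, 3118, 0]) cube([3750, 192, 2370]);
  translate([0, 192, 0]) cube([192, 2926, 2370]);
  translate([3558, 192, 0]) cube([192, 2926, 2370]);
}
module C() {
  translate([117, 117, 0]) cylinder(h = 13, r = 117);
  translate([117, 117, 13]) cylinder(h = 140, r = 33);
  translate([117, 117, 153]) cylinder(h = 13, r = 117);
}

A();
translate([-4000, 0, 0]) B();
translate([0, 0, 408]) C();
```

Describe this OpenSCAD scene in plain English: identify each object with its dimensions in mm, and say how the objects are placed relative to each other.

A is a simple wooden stool: a rectangular seat 281 mm (x) by 286 mm (y), 22 mm thick, top face at z = 408 mm, on four round legs, each 40 mm in diameter. The legs rest on z = 0, each leg's axis is inset half a diameter from the nearest pair of seat edges (so the leg's bounding box is flush with the corner).

B is the wall frame of a small rectangular building: four walls, each 2370 mm tall and 192 mm thick, enclosing a footprint 3750 mm (x) by 3310 mm (y) outside-to-outside, with no floor or roof. The front and back walls (the −y and +y sides) span the full width; the two side walls fit between them.

C is a spool: two coaxial disc flanges of radius 117 mm and thickness 13 mm, joined by a core cylinder of radius 33 mm and height 140 mm. The lower flange rests on z = 0 and the three cylinders share a vertical axis.

The house frame is on the floor beside the stool on its −x side. The spool is on top of the stool.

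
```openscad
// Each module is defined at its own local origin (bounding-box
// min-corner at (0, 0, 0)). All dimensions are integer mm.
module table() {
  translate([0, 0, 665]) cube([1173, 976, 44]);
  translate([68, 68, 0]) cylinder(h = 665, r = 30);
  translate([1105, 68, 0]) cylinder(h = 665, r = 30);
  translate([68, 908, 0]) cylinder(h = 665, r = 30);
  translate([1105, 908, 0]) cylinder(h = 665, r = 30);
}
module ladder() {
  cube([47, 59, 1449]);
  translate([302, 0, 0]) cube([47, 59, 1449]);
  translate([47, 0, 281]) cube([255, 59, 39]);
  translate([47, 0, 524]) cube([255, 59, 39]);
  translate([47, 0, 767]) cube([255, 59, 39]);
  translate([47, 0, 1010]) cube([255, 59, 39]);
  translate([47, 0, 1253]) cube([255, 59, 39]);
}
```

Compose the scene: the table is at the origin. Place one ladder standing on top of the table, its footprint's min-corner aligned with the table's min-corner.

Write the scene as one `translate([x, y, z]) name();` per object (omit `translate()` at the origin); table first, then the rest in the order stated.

table();
translate([0, 0, 709]) ladder();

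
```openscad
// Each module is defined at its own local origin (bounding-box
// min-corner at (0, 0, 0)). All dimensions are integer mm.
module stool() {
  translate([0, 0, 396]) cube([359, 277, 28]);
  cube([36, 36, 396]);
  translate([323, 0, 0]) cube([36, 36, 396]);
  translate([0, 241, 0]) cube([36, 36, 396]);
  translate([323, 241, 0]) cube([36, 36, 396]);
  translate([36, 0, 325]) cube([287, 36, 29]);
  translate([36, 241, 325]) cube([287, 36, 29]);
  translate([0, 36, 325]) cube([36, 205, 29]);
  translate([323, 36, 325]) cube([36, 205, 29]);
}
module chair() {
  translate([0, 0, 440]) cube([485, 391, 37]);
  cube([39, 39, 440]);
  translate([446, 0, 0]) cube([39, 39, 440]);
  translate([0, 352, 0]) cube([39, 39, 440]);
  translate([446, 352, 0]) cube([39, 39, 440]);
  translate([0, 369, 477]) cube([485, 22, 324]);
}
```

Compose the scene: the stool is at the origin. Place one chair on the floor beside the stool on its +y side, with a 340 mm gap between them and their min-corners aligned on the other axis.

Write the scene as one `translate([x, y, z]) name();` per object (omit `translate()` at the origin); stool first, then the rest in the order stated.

stool();
translate([0, 617, 0]) chair();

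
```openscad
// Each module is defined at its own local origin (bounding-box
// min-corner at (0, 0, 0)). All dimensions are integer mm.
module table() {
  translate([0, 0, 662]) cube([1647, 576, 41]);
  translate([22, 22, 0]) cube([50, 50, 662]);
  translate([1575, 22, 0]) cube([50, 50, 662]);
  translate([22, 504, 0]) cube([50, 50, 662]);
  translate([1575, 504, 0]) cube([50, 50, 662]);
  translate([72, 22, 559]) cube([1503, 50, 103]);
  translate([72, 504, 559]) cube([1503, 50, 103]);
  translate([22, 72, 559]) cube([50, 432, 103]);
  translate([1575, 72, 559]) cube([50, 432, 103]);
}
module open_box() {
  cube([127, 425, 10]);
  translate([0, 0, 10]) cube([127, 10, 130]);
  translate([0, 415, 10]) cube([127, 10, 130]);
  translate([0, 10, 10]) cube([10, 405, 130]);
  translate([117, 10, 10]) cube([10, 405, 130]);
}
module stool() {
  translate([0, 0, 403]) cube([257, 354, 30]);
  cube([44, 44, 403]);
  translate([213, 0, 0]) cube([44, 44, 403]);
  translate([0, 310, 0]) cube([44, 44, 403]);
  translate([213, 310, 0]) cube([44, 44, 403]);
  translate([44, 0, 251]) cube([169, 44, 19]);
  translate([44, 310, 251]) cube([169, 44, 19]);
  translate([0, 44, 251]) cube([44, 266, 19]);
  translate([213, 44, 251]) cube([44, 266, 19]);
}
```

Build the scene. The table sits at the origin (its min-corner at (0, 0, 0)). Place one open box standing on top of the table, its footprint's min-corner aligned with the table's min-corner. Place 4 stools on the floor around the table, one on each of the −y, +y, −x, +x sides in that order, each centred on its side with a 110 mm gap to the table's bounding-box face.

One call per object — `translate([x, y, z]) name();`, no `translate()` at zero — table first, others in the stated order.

table();
translate([0, 0, 703]) open_box();
translate([695, -464, 0]) stool();
translate([695, 686, 0]) stool();
translate([-367, 111, 0]) stool();
translate([1757, 111, 0]) stool();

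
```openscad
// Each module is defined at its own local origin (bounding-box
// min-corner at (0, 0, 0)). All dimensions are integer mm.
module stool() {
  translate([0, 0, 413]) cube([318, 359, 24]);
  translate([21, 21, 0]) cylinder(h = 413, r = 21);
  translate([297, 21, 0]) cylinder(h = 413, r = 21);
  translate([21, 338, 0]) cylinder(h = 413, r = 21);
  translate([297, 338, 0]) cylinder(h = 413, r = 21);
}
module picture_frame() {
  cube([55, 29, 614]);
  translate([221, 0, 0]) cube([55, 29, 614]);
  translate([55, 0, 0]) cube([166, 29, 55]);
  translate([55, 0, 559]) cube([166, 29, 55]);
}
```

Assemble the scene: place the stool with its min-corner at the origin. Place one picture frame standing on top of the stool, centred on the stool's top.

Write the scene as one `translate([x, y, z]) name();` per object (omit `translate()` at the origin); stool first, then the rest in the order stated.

stool();
translate([21, 165, 437]) picture_frame();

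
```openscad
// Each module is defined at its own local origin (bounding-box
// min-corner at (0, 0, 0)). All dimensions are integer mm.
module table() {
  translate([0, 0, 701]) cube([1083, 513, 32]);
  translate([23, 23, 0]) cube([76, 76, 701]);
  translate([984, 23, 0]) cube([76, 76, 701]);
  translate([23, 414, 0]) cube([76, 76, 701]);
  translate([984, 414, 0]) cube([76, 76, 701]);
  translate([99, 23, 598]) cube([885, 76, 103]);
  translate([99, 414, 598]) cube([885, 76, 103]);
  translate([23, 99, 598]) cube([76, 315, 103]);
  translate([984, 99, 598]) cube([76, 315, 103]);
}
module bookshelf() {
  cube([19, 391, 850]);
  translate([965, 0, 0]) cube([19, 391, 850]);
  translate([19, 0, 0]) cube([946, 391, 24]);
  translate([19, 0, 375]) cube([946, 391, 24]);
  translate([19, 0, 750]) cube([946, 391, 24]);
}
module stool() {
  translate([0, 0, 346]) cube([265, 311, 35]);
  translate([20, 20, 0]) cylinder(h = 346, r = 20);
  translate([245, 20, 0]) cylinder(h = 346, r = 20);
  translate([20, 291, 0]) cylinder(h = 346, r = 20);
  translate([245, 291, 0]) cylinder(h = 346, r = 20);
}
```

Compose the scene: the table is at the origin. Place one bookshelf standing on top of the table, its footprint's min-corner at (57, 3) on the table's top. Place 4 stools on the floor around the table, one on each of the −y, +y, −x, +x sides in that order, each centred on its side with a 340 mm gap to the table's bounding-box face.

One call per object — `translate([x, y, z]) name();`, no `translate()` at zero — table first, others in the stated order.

table();
translate([57, 3, 733]) bookshelf();
translate([409, -651, 0]) stool();
translate([409, 853, 0]) stool();
translate([-605, 101, 0]) stool();
translate([1423, 101, 0]) stool();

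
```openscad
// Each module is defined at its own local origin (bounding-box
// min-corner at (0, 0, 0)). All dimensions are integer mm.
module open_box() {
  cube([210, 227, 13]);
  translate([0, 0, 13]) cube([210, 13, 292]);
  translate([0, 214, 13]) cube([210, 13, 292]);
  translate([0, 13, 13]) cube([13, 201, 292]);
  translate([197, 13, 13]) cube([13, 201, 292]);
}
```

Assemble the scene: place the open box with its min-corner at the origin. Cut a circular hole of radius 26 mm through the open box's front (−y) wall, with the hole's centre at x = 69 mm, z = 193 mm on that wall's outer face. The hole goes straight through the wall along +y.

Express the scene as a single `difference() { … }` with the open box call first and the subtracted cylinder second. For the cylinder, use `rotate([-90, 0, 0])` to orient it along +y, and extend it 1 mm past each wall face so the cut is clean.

difference() {
  open_box();
  translate([69, -1, 193]) rotate([-90, 0, 0]) cylinder(h = 15, r = 26);
}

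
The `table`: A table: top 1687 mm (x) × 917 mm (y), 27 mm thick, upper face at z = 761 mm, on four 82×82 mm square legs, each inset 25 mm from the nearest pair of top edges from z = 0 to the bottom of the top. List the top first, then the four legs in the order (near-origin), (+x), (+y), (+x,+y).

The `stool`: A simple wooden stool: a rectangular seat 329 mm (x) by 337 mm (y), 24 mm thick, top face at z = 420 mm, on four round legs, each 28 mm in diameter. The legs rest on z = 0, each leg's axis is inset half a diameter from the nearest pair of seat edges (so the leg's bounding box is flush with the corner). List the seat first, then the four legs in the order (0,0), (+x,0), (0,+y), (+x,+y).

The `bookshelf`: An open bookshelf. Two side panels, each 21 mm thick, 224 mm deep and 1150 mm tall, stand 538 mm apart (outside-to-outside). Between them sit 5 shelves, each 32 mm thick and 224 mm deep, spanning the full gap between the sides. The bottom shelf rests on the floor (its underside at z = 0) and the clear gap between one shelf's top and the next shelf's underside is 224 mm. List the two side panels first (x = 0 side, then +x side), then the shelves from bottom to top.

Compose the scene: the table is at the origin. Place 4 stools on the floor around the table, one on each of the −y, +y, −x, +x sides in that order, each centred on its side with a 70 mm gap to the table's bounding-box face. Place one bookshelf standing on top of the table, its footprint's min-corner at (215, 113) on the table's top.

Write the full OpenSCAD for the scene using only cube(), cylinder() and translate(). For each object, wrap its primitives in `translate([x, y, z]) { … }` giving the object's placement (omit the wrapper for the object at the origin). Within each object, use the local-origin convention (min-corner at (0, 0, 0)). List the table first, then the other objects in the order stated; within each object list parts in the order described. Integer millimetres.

translate([0, 0, 734]) cube([1687, 917, 27]);
translate([25, 25, 0]) cube([82, 82, 734]);
translate([1580, 25, 0]) cube([82, 82, 734]);
translate([25, 810, 0]) cube([82, 82, 734]);
translate([1580, 810, 0]) cube([82, 82, 734]);
translate([679, -407, 0]) {
  translate([0, 0, 396]) cube([329, 337, 24]);
  translate([14, 14, 0]) cylinder(h = 396, r = 14);
  translate([315, 14, 0]) cylinder(h = 396, r = 14);
  translate([14, 323, 0]) cylinder(h = 396, r = 14);
  translate([315, 323, 0]) cylinder(h = 396, r = 14);
}
translate([679, 987, 0]) {
  translate([0, 0, 396]) cube([329, 337, 24]);
  translate([14, 14, 0]) cylinder(h = 396, r = 14);
  translate([315, 14, 0]) cylinder(h = 396, r = 14);
  translate([14, 323, 0]) cylinder(h = 396, r = 14);
  translate([315, 323, 0]) cylinder(h = 396, r = 14);
}
translate([-399, 290, 0]) {
  translate([0, 0, 396]) cube([329, 337, 24]);
  translate([14, 14, 0]) cylinder(h = 396, r = 14);
  translate([315, 14, 0]) cylinder(h = 396, r = 14);
  translate([14, 323, 0]) cylinder(h = 396, r = 14);
  translate([315, 323, 0]) cylinder(h = 396, r = 14);
}
translate([1757, 290, 0]) {
  translate([0, 0, 396]) cube([329, 337, 24]);
  translate([14, 14, 0]) cylinder(h = 396, r = 14);
  translate([315, 14, 0]) cylinder(h = 396, r = 14);
  translate([14, 323, 0]) cylinder(h = 396, r = 14);
  translate([315, 323, 0]) cylinder(h = 396, r = 14);
}
translate([215, 113, 761]) {
  cube([21, 224, 1150]);
  translate([517, 0, 0]) cube([21, 224, 1150]);
  translate([21, 0, 0]) cube([496, 224, 32]);
  translate([21, 0, 256]) cube([496, 224, 32]);
  translate([21, 0, 512]) cube([496, 224, 32]);
  translate([21, 0, 768]) cube([496, 224, 32]);
  translate([21, 0, 1024]) cube([496, 224, 32]);
}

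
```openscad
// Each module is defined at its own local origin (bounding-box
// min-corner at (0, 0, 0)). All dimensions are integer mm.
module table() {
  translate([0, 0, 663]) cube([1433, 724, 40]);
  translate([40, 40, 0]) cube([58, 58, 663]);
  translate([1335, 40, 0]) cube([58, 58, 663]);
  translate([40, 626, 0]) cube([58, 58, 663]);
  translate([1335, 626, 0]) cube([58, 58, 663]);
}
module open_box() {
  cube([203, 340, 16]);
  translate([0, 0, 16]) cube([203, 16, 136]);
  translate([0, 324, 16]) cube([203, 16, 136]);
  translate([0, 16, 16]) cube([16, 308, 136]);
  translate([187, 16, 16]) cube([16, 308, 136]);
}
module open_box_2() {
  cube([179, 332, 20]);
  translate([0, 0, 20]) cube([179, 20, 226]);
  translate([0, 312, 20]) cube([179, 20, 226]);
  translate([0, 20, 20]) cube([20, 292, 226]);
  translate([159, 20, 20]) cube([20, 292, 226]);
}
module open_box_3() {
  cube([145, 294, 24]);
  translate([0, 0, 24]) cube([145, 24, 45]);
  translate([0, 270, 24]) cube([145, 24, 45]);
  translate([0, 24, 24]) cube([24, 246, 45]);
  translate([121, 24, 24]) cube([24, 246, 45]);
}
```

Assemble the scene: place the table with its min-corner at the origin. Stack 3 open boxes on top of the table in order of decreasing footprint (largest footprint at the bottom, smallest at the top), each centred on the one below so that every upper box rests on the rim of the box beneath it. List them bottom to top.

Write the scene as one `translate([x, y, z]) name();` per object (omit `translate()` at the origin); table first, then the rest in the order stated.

table();
translate([615, 192, 703]) open_box();
translate([627, 196, 855]) open_box_2();
translate([644, 215, 1101]) open_box_3();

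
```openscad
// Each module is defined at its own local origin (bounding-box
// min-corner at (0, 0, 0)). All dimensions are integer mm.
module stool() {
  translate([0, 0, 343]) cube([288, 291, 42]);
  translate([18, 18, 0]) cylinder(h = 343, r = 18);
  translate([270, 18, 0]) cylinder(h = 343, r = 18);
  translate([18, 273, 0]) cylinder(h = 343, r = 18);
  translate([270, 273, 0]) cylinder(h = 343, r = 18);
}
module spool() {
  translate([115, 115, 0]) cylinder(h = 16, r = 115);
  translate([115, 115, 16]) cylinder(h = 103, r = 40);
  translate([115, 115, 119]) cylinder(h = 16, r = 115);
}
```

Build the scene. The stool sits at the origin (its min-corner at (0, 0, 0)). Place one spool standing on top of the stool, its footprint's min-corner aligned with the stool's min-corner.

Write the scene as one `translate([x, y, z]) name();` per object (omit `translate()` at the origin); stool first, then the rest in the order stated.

stool();
translate([0, 0, 385]) spool();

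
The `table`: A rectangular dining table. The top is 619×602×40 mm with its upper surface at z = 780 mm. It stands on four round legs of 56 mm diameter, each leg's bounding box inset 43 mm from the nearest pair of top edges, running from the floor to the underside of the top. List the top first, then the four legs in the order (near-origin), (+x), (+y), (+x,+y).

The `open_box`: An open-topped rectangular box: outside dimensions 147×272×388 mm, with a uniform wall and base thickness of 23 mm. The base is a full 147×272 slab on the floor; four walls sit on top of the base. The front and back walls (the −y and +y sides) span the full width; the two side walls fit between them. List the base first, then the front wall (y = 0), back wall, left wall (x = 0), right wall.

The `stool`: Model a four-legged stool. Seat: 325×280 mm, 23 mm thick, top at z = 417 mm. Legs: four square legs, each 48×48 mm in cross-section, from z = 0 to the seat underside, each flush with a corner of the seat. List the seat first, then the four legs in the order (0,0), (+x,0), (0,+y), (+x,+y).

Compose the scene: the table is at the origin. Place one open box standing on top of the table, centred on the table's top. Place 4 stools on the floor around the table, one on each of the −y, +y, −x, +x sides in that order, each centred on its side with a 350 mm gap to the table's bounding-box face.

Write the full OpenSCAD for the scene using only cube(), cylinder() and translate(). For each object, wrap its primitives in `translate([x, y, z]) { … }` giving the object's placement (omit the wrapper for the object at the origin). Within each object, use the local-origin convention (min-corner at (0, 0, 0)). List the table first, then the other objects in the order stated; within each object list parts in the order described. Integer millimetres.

translate([0, 0, 740]) cube([619, 602, 40]);
translate([71, 71, 0]) cylinder(h = 740, r = 28);
translate([548, 71, 0]) cylinder(h = 740, r = 28);
translate([71, 531, 0]) cylinder(h = 740, r = 28);
translate([548, 531, 0]) cylinder(h = 740, r = 28);
translate([236, 165, 780]) {
  cube([147, 272, 23]);
  translate([0, 0, 23]) cube([147, 23, 365]);
  translate([0, 249, 23]) cube([147, 23, 365]);
  translate([0, 23, 23]) cube([23, 226, 365]);
  translate([124, 23, 23]) cube([23, 226, 365]);
}
translate([147, -630, 0]) {
  translate([0, 0, 394]) cube([325, 280, 23]);
  cube([48, 48, 394]);
  translate([277, 0, 0]) cube([48, 48, 394]);
  translate([0, 232, 0]) cube([48, 48, 394]);
  translate([277, 232, 0]) cube([48, 48, 394]);
}
translate([147, 952, 0]) {
  translate([0, 0, 394]) cube([325, 280, 23]);
  cube([48, 48, 394]);
  translate([277, 0, 0]) cube([48, 48, 394]);
  translate([0, 232, 0]) cube([48, 48, 394]);
  translate([277, 232, 0]) cube([48, 48, 394]);
}
translate([-675, 161, 0]) {
  translate([0, 0, 394]) cube([325, 280, 23]);
  cube([48, 48, 394]);
  translate([277, 0, 0]) cube([48, 48, 394]);
  translate([0, 232, 0]) cube([48, 48, 394]);
  translate([277, 232, 0]) cube([48, 48, 394]);
}
translate([969, 161, 0]) {
  translate([0, 0, 394]) cube([325, 280, 23]);
  cube([48, 48, 394]);
  translate([277, 0, 0]) cube([48, 48, 394]);
  translate([0, 232, 0]) cube([48, 48, 394]);
  translate([277, 232, 0]) cube([48, 48, 394]);
}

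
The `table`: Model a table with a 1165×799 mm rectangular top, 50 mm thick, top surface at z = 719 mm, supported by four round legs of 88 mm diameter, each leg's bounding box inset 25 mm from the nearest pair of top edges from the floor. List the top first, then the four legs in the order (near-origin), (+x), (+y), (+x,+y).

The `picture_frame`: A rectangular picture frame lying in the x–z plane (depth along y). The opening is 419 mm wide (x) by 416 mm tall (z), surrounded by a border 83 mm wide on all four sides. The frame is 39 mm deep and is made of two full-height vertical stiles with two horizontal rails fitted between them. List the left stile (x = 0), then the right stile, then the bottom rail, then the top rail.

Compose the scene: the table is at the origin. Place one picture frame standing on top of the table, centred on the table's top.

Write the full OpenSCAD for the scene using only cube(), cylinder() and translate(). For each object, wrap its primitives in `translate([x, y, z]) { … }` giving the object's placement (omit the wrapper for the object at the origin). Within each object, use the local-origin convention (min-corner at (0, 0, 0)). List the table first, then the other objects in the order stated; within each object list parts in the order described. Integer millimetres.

translate([0, 0, 669]) cube([1165, 799, 50]);
translate([69, 69, 0]) cylinder(h = 669, r = 44);
translate([1096, 69, 0]) cylinder(h = 669, r = 44);
translate([69, 730, 0]) cylinder(h = 669, r = 44);
translate([1096, 730, 0]) cylinder(h = 669, r = 44);
translate([290, 380, 719]) {
  cube([83, 39, 582]);
  translate([502, 0, 0]) cube([83, 39, 582]);
  translate([83, 0, 0]) cube([419, 39, 83]);
  translate([83, 0, 499]) cube([419, 39, 83]);
}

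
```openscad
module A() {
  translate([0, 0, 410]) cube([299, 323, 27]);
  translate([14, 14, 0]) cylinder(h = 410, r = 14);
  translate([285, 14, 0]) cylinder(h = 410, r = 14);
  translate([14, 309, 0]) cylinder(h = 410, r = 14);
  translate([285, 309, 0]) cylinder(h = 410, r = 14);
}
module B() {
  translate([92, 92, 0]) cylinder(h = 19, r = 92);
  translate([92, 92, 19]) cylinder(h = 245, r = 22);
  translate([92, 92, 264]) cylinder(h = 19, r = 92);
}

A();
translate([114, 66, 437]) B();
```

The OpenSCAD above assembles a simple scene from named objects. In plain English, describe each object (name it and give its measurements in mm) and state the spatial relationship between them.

A is a simple wooden stool: a rectangular seat 299 mm (x) by 323 mm (y), 27 mm thick, top face at z = 437 mm, on four round legs, each 28 mm in diameter. The legs rest on z = 0, each leg's axis is inset half a diameter from the nearest pair of seat edges (so the leg's bounding box is flush with the corner).

B is a spool: two coaxial disc flanges of radius 92 mm and thickness 19 mm, joined by a core cylinder of radius 22 mm and height 245 mm. The lower flange rests on z = 0 and the three cylinders share a vertical axis.

The spool is on top of the stool.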